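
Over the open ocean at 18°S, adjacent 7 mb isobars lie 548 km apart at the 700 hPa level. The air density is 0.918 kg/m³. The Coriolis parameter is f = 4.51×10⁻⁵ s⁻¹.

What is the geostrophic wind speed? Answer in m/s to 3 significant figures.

30.9 m/s

Pressure gradient: |∂P/∂n| = 700 Pa / 548000 m = 1.28×10⁻³ Pa/m
Geostrophic balance (pressure-gradient force = Coriolis force):
V_g = (1/(fρ)) |∂P/∂n| = 1.28×10⁻³ / (4.51×10⁻⁵ × 0.918) = 30.9 m/s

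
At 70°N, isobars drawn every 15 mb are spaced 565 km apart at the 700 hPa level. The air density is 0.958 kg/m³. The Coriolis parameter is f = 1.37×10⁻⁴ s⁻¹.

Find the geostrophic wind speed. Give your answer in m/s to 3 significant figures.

Pressure gradient: |∂P/∂n| = 1500 Pa / 565000 m = 2.65×10⁻³ Pa/m
Geostrophic balance (pressure-gradient force = Coriolis force):
V_g = (1/(fρ)) |∂P/∂n| = 2.65×10⁻³ / (1.37×10⁻⁴ × 0.958) = 20.2 m/s

20.2 m/s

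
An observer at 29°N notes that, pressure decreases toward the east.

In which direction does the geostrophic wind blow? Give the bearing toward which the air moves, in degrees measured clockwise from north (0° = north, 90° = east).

The pressure-gradient force points toward the east (bearing 090°).
Geostrophic balance: in the Northern Hemisphere the Coriolis force deflects motion to the right, so the geostrophic wind blows 90° to the right of the pressure-gradient force (low pressure on the left).
Rotating 090° by 90° clockwise gives 180° — the wind blows toward the south.

180°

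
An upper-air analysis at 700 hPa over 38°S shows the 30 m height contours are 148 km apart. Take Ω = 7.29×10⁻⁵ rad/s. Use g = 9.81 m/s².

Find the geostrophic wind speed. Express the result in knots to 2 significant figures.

Coriolis parameter at 38°S:
f = 2Ω sin φ = 2 × 7.29×10⁻⁵ × sin 38° = 8.98×10⁻⁵ s⁻¹
Height gradient: |∂Z/∂n| = 30 m / 148000 m = 2.03×10⁻⁴
On a pressure surface, geostrophic balance gives V_g = (g/f)|∂Z/∂n|:
V_g = 9.81 × 2.03×10⁻⁴ / 8.98×10⁻⁵ = 22.2 m/s
Converting: 22.2 m/s × 1.944 = 43 knots

43 knots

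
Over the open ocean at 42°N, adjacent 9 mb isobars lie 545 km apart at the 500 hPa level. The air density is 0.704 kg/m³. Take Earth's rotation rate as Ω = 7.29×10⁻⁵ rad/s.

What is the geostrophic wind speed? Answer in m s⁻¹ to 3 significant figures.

Coriolis parameter at 42°N:
f = 2Ω sin φ = 2 × 7.29×10⁻⁵ × sin 42° = 9.76×10⁻⁵ s⁻¹
Pressure gradient: |∂P/∂n| = 900 Pa / 545000 m = 1.65×10⁻³ Pa/m
Geostrophic balance (pressure-gradient force = Coriolis force):
V_g = (1/(fρ)) |∂P/∂n| = 1.65×10⁻³ / (9.76×10⁻⁵ × 0.704) = 24.0 m/s

24.0 m s⁻¹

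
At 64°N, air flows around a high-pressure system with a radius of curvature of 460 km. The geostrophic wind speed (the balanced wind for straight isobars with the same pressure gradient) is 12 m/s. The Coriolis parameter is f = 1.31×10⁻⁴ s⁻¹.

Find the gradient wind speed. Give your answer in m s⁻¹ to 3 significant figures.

Around a high, pressure-gradient force acts outward with centrifugal, so Coriolis balances both:
fV = (1/ρ)|∂P/∂n| + V²/R  →  V² − fR·V + fR·V_g = 0
With fR = 1.31×10⁻⁴ × 460×10³ m = 60.3 m/s:
V = [fR − √((fR)² − 4 fR V_g)]/2 = [60.3 − √(60.3² − 4×60.3×12)]/2 = 16.5 m/s
Supergeostrophic (V > V_g = 12 m/s), as expected around a high.

16.5 m s⁻¹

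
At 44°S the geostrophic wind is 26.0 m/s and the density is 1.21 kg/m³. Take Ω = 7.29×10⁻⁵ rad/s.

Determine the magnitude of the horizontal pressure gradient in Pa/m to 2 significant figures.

Coriolis parameter at 44°S:
f = 2Ω sin φ = 2 × 7.29×10⁻⁵ × sin 44° = 1.01×10⁻⁴ s⁻¹
Geostrophic balance rearranged: |∂P/∂n| = f ρ V_g
|∂P/∂n| = 1.01×10⁻⁴ × 1.21 × 26.0 = 3.19×10⁻³ Pa/m

3.2×10⁻³ Pa/m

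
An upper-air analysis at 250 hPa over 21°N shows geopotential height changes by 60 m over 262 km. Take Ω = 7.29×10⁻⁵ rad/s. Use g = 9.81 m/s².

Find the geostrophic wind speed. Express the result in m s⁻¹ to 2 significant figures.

43 m s⁻¹

Coriolis parameter at 21°N:
f = 2Ω sin φ = 2 × 7.29×10⁻⁵ × sin 21° = 5.23×10⁻⁵ s⁻¹
Height gradient: |∂Z/∂n| = 60 m / 262000 m = 2.29×10⁻⁴
On a pressure surface, geostrophic balance gives V_g = (g/f)|∂Z/∂n|:
V_g = 9.81 × 2.29×10⁻⁴ / 5.23×10⁻⁵ = 43.0 m/s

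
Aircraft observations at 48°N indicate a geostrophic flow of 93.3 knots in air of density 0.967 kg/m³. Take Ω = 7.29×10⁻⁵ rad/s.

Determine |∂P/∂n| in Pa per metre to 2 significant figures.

Coriolis parameter at 48°N:
f = 2Ω sin φ = 2 × 7.29×10⁻⁵ × sin 48° = 1.08×10⁻⁴ s⁻¹
Wind speed in SI: 93.3 knots = 48.0 m/s
Geostrophic balance rearranged: |∂P/∂n| = f ρ V_g
|∂P/∂n| = 1.08×10⁻⁴ × 0.967 × 48.0 = 5.03×10⁻³ Pa/m

5.0×10⁻³ Pa/m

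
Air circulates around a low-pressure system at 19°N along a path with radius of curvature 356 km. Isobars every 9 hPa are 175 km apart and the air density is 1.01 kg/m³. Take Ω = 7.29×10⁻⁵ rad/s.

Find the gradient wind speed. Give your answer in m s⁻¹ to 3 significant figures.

35.0 m s⁻¹

Coriolis parameter at 19°N:
f = 2Ω sin φ = 2 × 7.29×10⁻⁵ × sin 19° = 4.75×10⁻⁵ s⁻¹
Pressure gradient: |∂P/∂n| = 900 Pa / 175000 m = 5.14×10⁻³ Pa/m
Geostrophic speed: V_g = |∂P/∂n|/(fρ) = 5.14×10⁻³/(4.75×10⁻⁵ × 1.01) = 107 m/s
Around a low, centrifugal force acts outward with Coriolis, so pressure-gradient force balances both:
(1/ρ)|∂P/∂n| = fV + V²/R  →  V² + fR·V − fR·V_g = 0
With fR = 4.75×10⁻⁵ × 356×10³ m = 16.9 m/s:
V = [−fR + √((fR)² + 4 fR V_g)]/2 = [−16.9 + √(16.9² + 4×16.9×107)]/2 = 35 m/s
Subgeostrophic (V < V_g = 107 m/s), as expected around a low.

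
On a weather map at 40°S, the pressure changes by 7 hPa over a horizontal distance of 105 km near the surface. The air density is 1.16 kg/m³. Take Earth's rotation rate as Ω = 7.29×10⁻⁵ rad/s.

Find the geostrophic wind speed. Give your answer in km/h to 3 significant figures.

Coriolis parameter at 40°S:
f = 2Ω sin φ = 2 × 7.29×10⁻⁵ × sin 40° = 9.37×10⁻⁵ s⁻¹
Pressure gradient: |∂P/∂n| = 700 Pa / 105000 m = 6.67×10⁻³ Pa/m
Geostrophic balance (pressure-gradient force = Coriolis force):
V_g = (1/(fρ)) |∂P/∂n| = 6.67×10⁻³ / (9.37×10⁻⁵ × 1.16) = 61.3 m/s
Converting: 61.3 m/s × 3.6 = 221 km/h

221 km/h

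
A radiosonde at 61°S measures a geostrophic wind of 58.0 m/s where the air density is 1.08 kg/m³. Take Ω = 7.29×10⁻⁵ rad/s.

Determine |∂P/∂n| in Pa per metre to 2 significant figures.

8.0×10⁻³ Pa/m

Coriolis parameter at 61°S:
f = 2Ω sin φ = 2 × 7.29×10⁻⁵ × sin 61° = 1.28×10⁻⁴ s⁻¹
Geostrophic balance rearranged: |∂P/∂n| = f ρ V_g
|∂P/∂n| = 1.28×10⁻⁴ × 1.08 × 58.0 = 7.99×10⁻³ Pa/m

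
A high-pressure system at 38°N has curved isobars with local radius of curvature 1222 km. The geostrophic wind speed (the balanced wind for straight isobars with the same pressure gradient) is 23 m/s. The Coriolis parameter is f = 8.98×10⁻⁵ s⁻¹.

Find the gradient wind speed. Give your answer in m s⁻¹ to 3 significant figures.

Around a high, pressure-gradient force acts outward with centrifugal, so Coriolis balances both:
fV = (1/ρ)|∂P/∂n| + V²/R  →  V² − fR·V + fR·V_g = 0
With fR = 8.98×10⁻⁵ × 1222×10³ m = 110 m/s:
V = [fR − √((fR)² − 4 fR V_g)]/2 = [110 − √(110² − 4×110×23)]/2 = 32.8 m/s
Supergeostrophic (V > V_g = 23 m/s), as expected around a high.

32.8 m s⁻¹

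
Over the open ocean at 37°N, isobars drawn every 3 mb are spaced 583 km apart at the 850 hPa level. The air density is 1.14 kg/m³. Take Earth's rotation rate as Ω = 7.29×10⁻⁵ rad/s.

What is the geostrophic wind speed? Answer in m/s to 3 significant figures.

5.14 m/s

Coriolis parameter at 37°N:
f = 2Ω sin φ = 2 × 7.29×10⁻⁵ × sin 37° = 8.77×10⁻⁵ s⁻¹
Pressure gradient: |∂P/∂n| = 300 Pa / 583000 m = 5.15×10⁻⁴ Pa/m
Geostrophic balance (pressure-gradient force = Coriolis force):
V_g = (1/(fρ)) |∂P/∂n| = 5.15×10⁻⁴ / (8.77×10⁻⁵ × 1.14) = 5.14 m/s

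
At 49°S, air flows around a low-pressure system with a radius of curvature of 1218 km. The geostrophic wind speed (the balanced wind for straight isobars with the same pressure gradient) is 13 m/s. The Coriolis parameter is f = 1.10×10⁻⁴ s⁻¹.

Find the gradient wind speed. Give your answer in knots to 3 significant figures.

Around a low, centrifugal force acts outward with Coriolis, so pressure-gradient force balances both:
(1/ρ)|∂P/∂n| = fV + V²/R  →  V² + fR·V − fR·V_g = 0
With fR = 1.10×10⁻⁴ × 1218×10³ m = 134 m/s:
V = [−fR + √((fR)² + 4 fR V_g)]/2 = [−134 + √(134² + 4×134×13)]/2 = 11.9 m/s
Subgeostrophic (V < V_g = 13 m/s), as expected around a low.
Converting: 11.9 m/s × 1.944 = 23.2 knots

23.2 knots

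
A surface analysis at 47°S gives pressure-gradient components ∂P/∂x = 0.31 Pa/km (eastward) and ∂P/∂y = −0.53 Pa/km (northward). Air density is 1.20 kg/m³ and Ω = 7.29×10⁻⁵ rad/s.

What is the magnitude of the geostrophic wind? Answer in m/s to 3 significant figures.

Coriolis parameter at 47°S:
f = 2Ω sin φ = 2 × 7.29×10⁻⁵ × sin 47° = 1.07×10⁻⁴ s⁻¹
In the Southern Hemisphere f is negative: f = −1.07×10⁻⁴ s⁻¹.
Component geostrophic relations (x east, y north):
u_g = −(1/(fρ)) ∂P/∂y,  v_g = (1/(fρ)) ∂P/∂x
u_g = −(−0.53×10⁻³)/(−1.07×10⁻⁴ × 1.20) = −4.14 m/s;  v_g = (0.31×10⁻³)/(−1.07×10⁻⁴ × 1.20) = −2.42 m/s
|V_g| = √(u_g² + v_g²) = 4.80 m/s

4.80 m/s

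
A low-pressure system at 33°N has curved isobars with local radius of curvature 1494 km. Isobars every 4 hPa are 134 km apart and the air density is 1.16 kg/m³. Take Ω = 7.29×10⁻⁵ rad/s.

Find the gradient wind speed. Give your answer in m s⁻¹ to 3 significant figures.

26.5 m s⁻¹

Coriolis parameter at 33°N:
f = 2Ω sin φ = 2 × 7.29×10⁻⁵ × sin 33° = 7.94×10⁻⁵ s⁻¹
Pressure gradient: |∂P/∂n| = 400 Pa / 134000 m = 2.99×10⁻³ Pa/m
Geostrophic speed: V_g = |∂P/∂n|/(fρ) = 2.99×10⁻³/(7.94×10⁻⁵ × 1.16) = 32.4 m/s
Around a low, centrifugal force acts outward with Coriolis, so pressure-gradient force balances both:
(1/ρ)|∂P/∂n| = fV + V²/R  →  V² + fR·V − fR·V_g = 0
With fR = 7.94×10⁻⁵ × 1494×10³ m = 119 m/s:
V = [−fR + √((fR)² + 4 fR V_g)]/2 = [−119 + √(119² + 4×119×32.4)]/2 = 26.5 m/s
Subgeostrophic (V < V_g = 32.4 m/s), as expected around a low.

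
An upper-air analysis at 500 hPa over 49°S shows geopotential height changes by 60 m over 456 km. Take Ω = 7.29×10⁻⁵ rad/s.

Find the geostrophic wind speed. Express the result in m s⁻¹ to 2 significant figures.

12 m s⁻¹

Coriolis parameter at 49°S:
f = 2Ω sin φ = 2 × 7.29×10⁻⁵ × sin 49° = 1.10×10⁻⁴ s⁻¹
Height gradient: |∂Z/∂n| = 60 m / 456000 m = 1.32×10⁻⁴
On a pressure surface, geostrophic balance gives V_g = (g/f)|∂Z/∂n|:
V_g = 9.81 × 1.32×10⁻⁴ / 1.10×10⁻⁴ = 11.7 m/s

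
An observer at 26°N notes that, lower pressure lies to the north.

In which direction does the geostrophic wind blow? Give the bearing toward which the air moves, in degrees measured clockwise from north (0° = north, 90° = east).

090°

The pressure-gradient force points toward the north (bearing 000°).
Geostrophic balance: in the Northern Hemisphere the Coriolis force deflects motion to the right, so the geostrophic wind blows 90° to the right of the pressure-gradient force (low pressure on the left).
Rotating 000° by 90° clockwise gives 090° — the wind blows toward the east.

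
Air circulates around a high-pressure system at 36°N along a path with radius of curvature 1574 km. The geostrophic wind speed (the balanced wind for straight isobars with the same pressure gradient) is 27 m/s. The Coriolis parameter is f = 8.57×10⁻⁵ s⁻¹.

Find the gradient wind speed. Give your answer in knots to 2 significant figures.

Around a high, pressure-gradient force acts outward with centrifugal, so Coriolis balances both:
fV = (1/ρ)|∂P/∂n| + V²/R  →  V² − fR·V + fR·V_g = 0
With fR = 8.57×10⁻⁵ × 1574×10³ m = 135 m/s:
V = [fR − √((fR)² − 4 fR V_g)]/2 = [135 − √(135² − 4×135×27)]/2 = 37.3 m/s
Supergeostrophic (V > V_g = 27 m/s), as expected around a high.
Converting: 37.3 m/s × 1.944 = 73 knots

73 knots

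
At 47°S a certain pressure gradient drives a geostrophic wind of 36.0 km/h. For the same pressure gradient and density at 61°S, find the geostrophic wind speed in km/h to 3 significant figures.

With the same pressure gradient and density, V_g ∝ 1/f ∝ 1/sin φ.
V₂ = V₁ · sin φ₁ / sin φ₂ = 36.0 × sin 47° / sin 61°
V₂ = 36.0 × 0.7314/0.8746 = 30.1 km/h

30.1 km/h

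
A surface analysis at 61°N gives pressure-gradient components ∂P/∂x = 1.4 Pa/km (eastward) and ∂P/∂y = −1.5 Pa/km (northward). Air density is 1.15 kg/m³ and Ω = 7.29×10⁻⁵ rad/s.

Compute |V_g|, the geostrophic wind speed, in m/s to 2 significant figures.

Coriolis parameter at 61°N:
f = 2Ω sin φ = 2 × 7.29×10⁻⁵ × sin 61° = 1.28×10⁻⁴ s⁻¹
Component geostrophic relations (x east, y north):
u_g = −(1/(fρ)) ∂P/∂y,  v_g = (1/(fρ)) ∂P/∂x
u_g = −(−1.5×10⁻³)/(1.28×10⁻⁴ × 1.15) = 10.2 m/s;  v_g = (1.4×10⁻³)/(1.28×10⁻⁴ × 1.15) = 9.55 m/s
|V_g| = √(u_g² + v_g²) = 14.0 m/s

14 m/s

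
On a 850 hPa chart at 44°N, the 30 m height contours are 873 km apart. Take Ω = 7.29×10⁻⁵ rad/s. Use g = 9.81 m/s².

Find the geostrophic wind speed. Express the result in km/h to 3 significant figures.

Coriolis parameter at 44°N:
f = 2Ω sin φ = 2 × 7.29×10⁻⁵ × sin 44° = 1.01×10⁻⁴ s⁻¹
Height gradient: |∂Z/∂n| = 30 m / 873000 m = 3.44×10⁻⁵
On a pressure surface, geostrophic balance gives V_g = (g/f)|∂Z/∂n|:
V_g = 9.81 × 3.44×10⁻⁵ / 1.01×10⁻⁴ = 3.33 m/s
Converting: 3.33 m/s × 3.6 = 12.0 km/h

12.0 km/h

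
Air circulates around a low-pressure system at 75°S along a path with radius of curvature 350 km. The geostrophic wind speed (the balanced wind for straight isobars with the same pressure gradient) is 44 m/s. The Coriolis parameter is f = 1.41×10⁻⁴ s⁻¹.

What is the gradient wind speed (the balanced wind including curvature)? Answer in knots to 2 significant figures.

Around a low, centrifugal force acts outward with Coriolis, so pressure-gradient force balances both:
(1/ρ)|∂P/∂n| = fV + V²/R  →  V² + fR·V − fR·V_g = 0
With fR = 1.41×10⁻⁴ × 350×10³ m = 49.3 m/s:
V = [−fR + √((fR)² + 4 fR V_g)]/2 = [−49.3 + √(49.3² + 4×49.3×44)]/2 = 28.1 m/s
Subgeostrophic (V < V_g = 44 m/s), as expected around a low.
Converting: 28.1 m/s × 1.944 = 55 knots

55 knots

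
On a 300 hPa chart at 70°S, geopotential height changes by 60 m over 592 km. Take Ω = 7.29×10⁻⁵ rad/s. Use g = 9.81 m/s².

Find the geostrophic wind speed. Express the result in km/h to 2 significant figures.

26 km/h

Coriolis parameter at 70°S:
f = 2Ω sin φ = 2 × 7.29×10⁻⁵ × sin 70° = 1.37×10⁻⁴ s⁻¹
Height gradient: |∂Z/∂n| = 60 m / 592000 m = 1.01×10⁻⁴
On a pressure surface, geostrophic balance gives V_g = (g/f)|∂Z/∂n|:
V_g = 9.81 × 1.01×10⁻⁴ / 1.37×10⁻⁴ = 7.26 m/s
Converting: 7.26 m/s × 3.6 = 26 km/h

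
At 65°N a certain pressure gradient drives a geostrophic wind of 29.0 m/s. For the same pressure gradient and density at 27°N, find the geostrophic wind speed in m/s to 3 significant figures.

With the same pressure gradient and density, V_g ∝ 1/f ∝ 1/sin φ.
V₂ = V₁ · sin φ₁ / sin φ₂ = 29.0 × sin 65° / sin 27°
V₂ = 29.0 × 0.9063/0.4540 = 57.9 m/s

57.9 m/s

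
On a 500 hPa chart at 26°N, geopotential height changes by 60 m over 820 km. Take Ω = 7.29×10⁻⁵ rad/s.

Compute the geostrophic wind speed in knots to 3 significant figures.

Coriolis parameter at 26°N:
f = 2Ω sin φ = 2 × 7.29×10⁻⁵ × sin 26° = 6.39×10⁻⁵ s⁻¹
Height gradient: |∂Z/∂n| = 60 m / 820000 m = 7.32×10⁻⁵
On a pressure surface, geostrophic balance gives V_g = (g/f)|∂Z/∂n|:
V_g = 9.81 × 7.32×10⁻⁵ / 6.39×10⁻⁵ = 11.2 m/s
Converting: 11.2 m/s × 1.944 = 21.8 knots

21.8 knots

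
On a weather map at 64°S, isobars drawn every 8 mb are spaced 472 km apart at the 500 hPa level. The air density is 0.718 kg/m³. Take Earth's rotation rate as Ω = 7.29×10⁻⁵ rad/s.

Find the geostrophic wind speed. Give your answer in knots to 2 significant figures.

35 knots

Coriolis parameter at 64°S:
f = 2Ω sin φ = 2 × 7.29×10⁻⁵ × sin 64° = 1.31×10⁻⁴ s⁻¹
Pressure gradient: |∂P/∂n| = 800 Pa / 472000 m = 1.69×10⁻³ Pa/m
Geostrophic balance (pressure-gradient force = Coriolis force):
V_g = (1/(fρ)) |∂P/∂n| = 1.69×10⁻³ / (1.31×10⁻⁴ × 0.718) = 18.0 m/s
Converting: 18.0 m/s × 1.944 = 35 knots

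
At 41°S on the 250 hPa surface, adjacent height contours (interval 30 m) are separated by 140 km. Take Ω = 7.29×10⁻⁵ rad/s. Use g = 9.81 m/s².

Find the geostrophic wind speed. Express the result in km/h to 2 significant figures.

Coriolis parameter at 41°S:
f = 2Ω sin φ = 2 × 7.29×10⁻⁵ × sin 41° = 9.57×10⁻⁵ s⁻¹
Height gradient: |∂Z/∂n| = 30 m / 140000 m = 2.14×10⁻⁴
On a pressure surface, geostrophic balance gives V_g = (g/f)|∂Z/∂n|:
V_g = 9.81 × 2.14×10⁻⁴ / 9.57×10⁻⁵ = 22.0 m/s
Converting: 22.0 m/s × 3.6 = 79 km/h

79 km/h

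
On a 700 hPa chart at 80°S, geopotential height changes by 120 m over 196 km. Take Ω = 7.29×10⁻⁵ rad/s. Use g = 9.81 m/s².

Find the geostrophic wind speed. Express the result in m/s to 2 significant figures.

Coriolis parameter at 80°S:
f = 2Ω sin φ = 2 × 7.29×10⁻⁵ × sin 80° = 1.44×10⁻⁴ s⁻¹
Height gradient: |∂Z/∂n| = 120 m / 196000 m = 6.12×10⁻⁴
On a pressure surface, geostrophic balance gives V_g = (g/f)|∂Z/∂n|:
V_g = 9.81 × 6.12×10⁻⁴ / 1.44×10⁻⁴ = 41.8 m/s

42 m/s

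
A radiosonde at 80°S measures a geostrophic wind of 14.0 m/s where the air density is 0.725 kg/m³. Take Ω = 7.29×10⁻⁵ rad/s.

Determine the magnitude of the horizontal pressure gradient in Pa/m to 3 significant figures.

Coriolis parameter at 80°S:
f = 2Ω sin φ = 2 × 7.29×10⁻⁵ × sin 80° = 1.44×10⁻⁴ s⁻¹
Geostrophic balance rearranged: |∂P/∂n| = f ρ V_g
|∂P/∂n| = 1.44×10⁻⁴ × 0.725 × 14.0 = 1.46×10⁻³ Pa/m

1.46×10⁻³ Pa/m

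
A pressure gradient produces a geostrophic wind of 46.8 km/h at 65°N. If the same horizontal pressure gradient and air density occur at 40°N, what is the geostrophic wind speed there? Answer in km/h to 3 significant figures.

66.0 km/h

With the same pressure gradient and density, V_g ∝ 1/f ∝ 1/sin φ.
V₂ = V₁ · sin φ₁ / sin φ₂ = 46.8 × sin 65° / sin 40°
V₂ = 46.8 × 0.9063/0.6428 = 66.0 km/h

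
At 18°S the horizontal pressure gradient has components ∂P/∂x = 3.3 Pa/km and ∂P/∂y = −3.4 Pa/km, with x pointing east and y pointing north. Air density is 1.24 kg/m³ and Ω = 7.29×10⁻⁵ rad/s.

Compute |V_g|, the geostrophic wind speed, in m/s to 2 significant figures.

Coriolis parameter at 18°S:
f = 2Ω sin φ = 2 × 7.29×10⁻⁵ × sin 18° = 4.51×10⁻⁵ s⁻¹
In the Southern Hemisphere f is negative: f = −4.51×10⁻⁵ s⁻¹.
Component geostrophic relations (x east, y north):
u_g = −(1/(fρ)) ∂P/∂y,  v_g = (1/(fρ)) ∂P/∂x
u_g = −(−3.4×10⁻³)/(−4.51×10⁻⁵ × 1.24) = −60.9 m/s;  v_g = (3.3×10⁻³)/(−4.51×10⁻⁵ × 1.24) = −59.1 m/s
|V_g| = √(u_g² + v_g²) = 84.8 m/s

85 m/s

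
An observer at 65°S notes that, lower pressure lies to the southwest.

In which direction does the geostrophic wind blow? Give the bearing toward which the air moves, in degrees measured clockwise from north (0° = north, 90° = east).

135°

The pressure-gradient force points toward the southwest (bearing 225°).
Geostrophic balance: in the Southern Hemisphere the Coriolis force deflects motion to the left, so the geostrophic wind blows 90° to the left of the pressure-gradient force (low pressure on the right).
Rotating 225° by 90° counterclockwise gives 135° — the wind blows toward the southeast.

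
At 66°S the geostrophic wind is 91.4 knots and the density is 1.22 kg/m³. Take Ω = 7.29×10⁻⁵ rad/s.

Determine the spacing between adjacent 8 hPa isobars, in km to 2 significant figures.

Coriolis parameter at 66°S:
f = 2Ω sin φ = 2 × 7.29×10⁻⁵ × sin 66° = 1.33×10⁻⁴ s⁻¹
Wind speed in SI: 91.4 knots = 47.0 m/s
Geostrophic balance rearranged: |∂P/∂n| = f ρ V_g
|∂P/∂n| = 1.33×10⁻⁴ × 1.22 × 47.0 = 7.64×10⁻³ Pa/m
Isobar spacing: Δn = ΔP/|∂P/∂n| = 800 Pa / 7.64×10⁻³ Pa/m = 104703 m ≈ 100 km

100 km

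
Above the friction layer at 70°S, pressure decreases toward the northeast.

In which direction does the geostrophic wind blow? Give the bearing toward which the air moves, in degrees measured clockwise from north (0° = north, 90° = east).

The pressure-gradient force points toward the northeast (bearing 045°).
Geostrophic balance: in the Southern Hemisphere the Coriolis force deflects motion to the left, so the geostrophic wind blows 90° to the left of the pressure-gradient force (low pressure on the right).
Rotating 045° by 90° counterclockwise gives 315° — the wind blows toward the northwest.

315°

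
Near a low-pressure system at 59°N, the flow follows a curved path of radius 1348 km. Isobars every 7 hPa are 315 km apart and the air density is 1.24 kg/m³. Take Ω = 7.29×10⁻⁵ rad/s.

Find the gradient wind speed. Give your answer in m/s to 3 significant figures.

13.3 m/s

Coriolis parameter at 59°N:
f = 2Ω sin φ = 2 × 7.29×10⁻⁵ × sin 59° = 1.25×10⁻⁴ s⁻¹
Pressure gradient: |∂P/∂n| = 700 Pa / 315000 m = 2.22×10⁻³ Pa/m
Geostrophic speed: V_g = |∂P/∂n|/(fρ) = 2.22×10⁻³/(1.25×10⁻⁴ × 1.24) = 14.3 m/s
Around a low, centrifugal force acts outward with Coriolis, so pressure-gradient force balances both:
(1/ρ)|∂P/∂n| = fV + V²/R  →  V² + fR·V − fR·V_g = 0
With fR = 1.25×10⁻⁴ × 1348×10³ m = 168 m/s:
V = [−fR + √((fR)² + 4 fR V_g)]/2 = [−168 + √(168² + 4×168×14.3)]/2 = 13.3 m/s
Subgeostrophic (V < V_g = 14.3 m/s), as expected around a low.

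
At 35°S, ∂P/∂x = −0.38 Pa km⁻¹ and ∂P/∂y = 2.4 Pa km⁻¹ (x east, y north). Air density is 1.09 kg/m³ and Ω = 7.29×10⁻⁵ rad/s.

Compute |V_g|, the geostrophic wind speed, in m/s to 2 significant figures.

27 m/s

Coriolis parameter at 35°S:
f = 2Ω sin φ = 2 × 7.29×10⁻⁵ × sin 35° = 8.36×10⁻⁵ s⁻¹
In the Southern Hemisphere f is negative: f = −8.36×10⁻⁵ s⁻¹.
Component geostrophic relations (x east, y north):
u_g = −(1/(fρ)) ∂P/∂y,  v_g = (1/(fρ)) ∂P/∂x
u_g = −(2.4×10⁻³)/(−8.36×10⁻⁵ × 1.09) = 26.3 m/s;  v_g = (−0.38×10⁻³)/(−8.36×10⁻⁵ × 1.09) = 4.17 m/s
|V_g| = √(u_g² + v_g²) = 26.7 m/s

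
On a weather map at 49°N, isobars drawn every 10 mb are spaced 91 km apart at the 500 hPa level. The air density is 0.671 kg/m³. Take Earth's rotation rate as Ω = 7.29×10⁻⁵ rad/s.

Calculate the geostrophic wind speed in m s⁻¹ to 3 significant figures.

Coriolis parameter at 49°N:
f = 2Ω sin φ = 2 × 7.29×10⁻⁵ × sin 49° = 1.10×10⁻⁴ s⁻¹
Pressure gradient: |∂P/∂n| = 1000 Pa / 91000 m = 1.10×10⁻² Pa/m
Geostrophic balance (pressure-gradient force = Coriolis force):
V_g = (1/(fρ)) |∂P/∂n| = 1.10×10⁻² / (1.10×10⁻⁴ × 0.671) = 149 m/s

149 m s⁻¹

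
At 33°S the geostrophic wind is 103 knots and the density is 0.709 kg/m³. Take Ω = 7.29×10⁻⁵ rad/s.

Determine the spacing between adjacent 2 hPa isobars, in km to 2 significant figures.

67 km

Coriolis parameter at 33°S:
f = 2Ω sin φ = 2 × 7.29×10⁻⁵ × sin 33° = 7.94×10⁻⁵ s⁻¹
Wind speed in SI: 103 knots = 53.0 m/s
Geostrophic balance rearranged: |∂P/∂n| = f ρ V_g
|∂P/∂n| = 7.94×10⁻⁵ × 0.709 × 53.0 = 2.98×10⁻³ Pa/m
Isobar spacing: Δn = ΔP/|∂P/∂n| = 200 Pa / 2.98×10⁻³ Pa/m = 67041 m ≈ 67 km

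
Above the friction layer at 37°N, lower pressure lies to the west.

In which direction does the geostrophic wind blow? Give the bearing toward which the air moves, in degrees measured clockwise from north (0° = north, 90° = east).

The pressure-gradient force points toward the west (bearing 270°).
Geostrophic balance: in the Northern Hemisphere the Coriolis force deflects motion to the right, so the geostrophic wind blows 90° to the right of the pressure-gradient force (low pressure on the left).
Rotating 270° by 90° clockwise gives 000° — the wind blows toward the north.

000°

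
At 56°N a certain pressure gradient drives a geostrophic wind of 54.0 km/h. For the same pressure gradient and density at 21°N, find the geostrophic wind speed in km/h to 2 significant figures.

120 km/h

With the same pressure gradient and density, V_g ∝ 1/f ∝ 1/sin φ.
V₂ = V₁ · sin φ₁ / sin φ₂ = 54.0 × sin 56° / sin 21°
V₂ = 54.0 × 0.8290/0.3584 = 120 km/h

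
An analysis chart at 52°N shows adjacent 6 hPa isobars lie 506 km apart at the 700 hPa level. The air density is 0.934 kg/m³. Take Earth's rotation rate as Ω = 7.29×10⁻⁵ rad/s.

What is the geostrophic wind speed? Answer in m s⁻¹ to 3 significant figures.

11.1 m s⁻¹

Coriolis parameter at 52°N:
f = 2Ω sin φ = 2 × 7.29×10⁻⁵ × sin 52° = 1.15×10⁻⁴ s⁻¹
Pressure gradient: |∂P/∂n| = 600 Pa / 506000 m = 1.19×10⁻³ Pa/m
Geostrophic balance (pressure-gradient force = Coriolis force):
V_g = (1/(fρ)) |∂P/∂n| = 1.19×10⁻³ / (1.15×10⁻⁴ × 0.934) = 11.1 m/s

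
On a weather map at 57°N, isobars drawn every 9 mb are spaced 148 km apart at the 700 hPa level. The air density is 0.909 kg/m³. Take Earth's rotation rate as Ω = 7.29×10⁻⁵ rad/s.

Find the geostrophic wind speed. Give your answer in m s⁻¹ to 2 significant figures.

Coriolis parameter at 57°N:
f = 2Ω sin φ = 2 × 7.29×10⁻⁵ × sin 57° = 1.22×10⁻⁴ s⁻¹
Pressure gradient: |∂P/∂n| = 900 Pa / 148000 m = 6.08×10⁻³ Pa/m
Geostrophic balance (pressure-gradient force = Coriolis force):
V_g = (1/(fρ)) |∂P/∂n| = 6.08×10⁻³ / (1.22×10⁻⁴ × 0.909) = 54.7 m/s

55 m s⁻¹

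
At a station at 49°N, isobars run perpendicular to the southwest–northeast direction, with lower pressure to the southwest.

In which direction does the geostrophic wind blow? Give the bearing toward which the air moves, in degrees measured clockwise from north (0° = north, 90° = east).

315°

The pressure-gradient force points toward the southwest (bearing 225°).
Geostrophic balance: in the Northern Hemisphere the Coriolis force deflects motion to the right, so the geostrophic wind blows 90° to the right of the pressure-gradient force (low pressure on the left).
Rotating 225° by 90° clockwise gives 315° — the wind blows toward the northwest.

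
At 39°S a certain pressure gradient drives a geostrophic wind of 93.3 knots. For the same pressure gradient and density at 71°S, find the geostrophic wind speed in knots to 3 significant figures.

62.1 knots

With the same pressure gradient and density, V_g ∝ 1/f ∝ 1/sin φ.
V₂ = V₁ · sin φ₁ / sin φ₂ = 93.3 × sin 39° / sin 71°
V₂ = 93.3 × 0.6293/0.9455 = 62.1 knots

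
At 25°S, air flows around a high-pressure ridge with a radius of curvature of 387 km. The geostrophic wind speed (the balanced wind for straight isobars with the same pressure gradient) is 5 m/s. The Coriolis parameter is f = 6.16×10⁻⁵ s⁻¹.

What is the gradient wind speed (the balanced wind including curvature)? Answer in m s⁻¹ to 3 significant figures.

7.14 m s⁻¹

Around a high, pressure-gradient force acts outward with centrifugal, so Coriolis balances both:
fV = (1/ρ)|∂P/∂n| + V²/R  →  V² − fR·V + fR·V_g = 0
With fR = 6.16×10⁻⁵ × 387×10³ m = 23.8 m/s:
V = [fR − √((fR)² − 4 fR V_g)]/2 = [23.8 − √(23.8² − 4×23.8×5)]/2 = 7.14 m/s
Supergeostrophic (V > V_g = 5 m/s), as expected around a high.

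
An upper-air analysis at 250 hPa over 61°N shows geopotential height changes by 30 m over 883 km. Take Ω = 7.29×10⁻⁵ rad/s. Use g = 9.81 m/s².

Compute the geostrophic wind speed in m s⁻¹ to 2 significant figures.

Coriolis parameter at 61°N:
f = 2Ω sin φ = 2 × 7.29×10⁻⁵ × sin 61° = 1.28×10⁻⁴ s⁻¹
Height gradient: |∂Z/∂n| = 30 m / 883000 m = 3.40×10⁻⁵
On a pressure surface, geostrophic balance gives V_g = (g/f)|∂Z/∂n|:
V_g = 9.81 × 3.40×10⁻⁵ / 1.28×10⁻⁴ = 2.61 m/s

2.6 m s⁻¹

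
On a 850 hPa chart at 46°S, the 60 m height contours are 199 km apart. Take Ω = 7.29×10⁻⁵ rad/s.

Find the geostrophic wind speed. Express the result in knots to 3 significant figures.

54.8 knots

Coriolis parameter at 46°S:
f = 2Ω sin φ = 2 × 7.29×10⁻⁵ × sin 46° = 1.05×10⁻⁴ s⁻¹
Height gradient: |∂Z/∂n| = 60 m / 199000 m = 3.02×10⁻⁴
On a pressure surface, geostrophic balance gives V_g = (g/f)|∂Z/∂n|:
V_g = 9.81 × 3.02×10⁻⁴ / 1.05×10⁻⁴ = 28.2 m/s
Converting: 28.2 m/s × 1.944 = 54.8 knots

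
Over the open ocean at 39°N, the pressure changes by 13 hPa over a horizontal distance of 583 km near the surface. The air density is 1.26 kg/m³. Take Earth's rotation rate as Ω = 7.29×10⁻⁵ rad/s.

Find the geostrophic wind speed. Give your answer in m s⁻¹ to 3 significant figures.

Coriolis parameter at 39°N:
f = 2Ω sin φ = 2 × 7.29×10⁻⁵ × sin 39° = 9.18×10⁻⁵ s⁻¹
Pressure gradient: |∂P/∂n| = 1300 Pa / 583000 m = 2.23×10⁻³ Pa/m
Geostrophic balance (pressure-gradient force = Coriolis force):
V_g = (1/(fρ)) |∂P/∂n| = 2.23×10⁻³ / (9.18×10⁻⁵ × 1.26) = 19.3 m/s

19.3 m s⁻¹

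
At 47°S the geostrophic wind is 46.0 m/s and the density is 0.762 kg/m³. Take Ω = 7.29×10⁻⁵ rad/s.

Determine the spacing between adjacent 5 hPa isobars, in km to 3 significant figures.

Coriolis parameter at 47°S:
f = 2Ω sin φ = 2 × 7.29×10⁻⁵ × sin 47° = 1.07×10⁻⁴ s⁻¹
Geostrophic balance rearranged: |∂P/∂n| = f ρ V_g
|∂P/∂n| = 1.07×10⁻⁴ × 0.762 × 46.0 = 3.74×10⁻³ Pa/m
Isobar spacing: Δn = ΔP/|∂P/∂n| = 500 Pa / 3.74×10⁻³ Pa/m = 133774 m ≈ 134 km

134 km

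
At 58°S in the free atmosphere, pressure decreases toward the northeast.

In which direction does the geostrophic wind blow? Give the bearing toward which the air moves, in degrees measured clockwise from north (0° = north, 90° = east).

The pressure-gradient force points toward the northeast (bearing 045°).
Geostrophic balance: in the Southern Hemisphere the Coriolis force deflects motion to the left, so the geostrophic wind blows 90° to the left of the pressure-gradient force (low pressure on the right).
Rotating 045° by 90° counterclockwise gives 315° — the wind blows toward the northwest.

315°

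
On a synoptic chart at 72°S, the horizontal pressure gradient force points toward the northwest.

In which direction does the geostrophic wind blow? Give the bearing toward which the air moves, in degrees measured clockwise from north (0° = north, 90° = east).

The pressure-gradient force points toward the northwest (bearing 315°).
Geostrophic balance: in the Southern Hemisphere the Coriolis force deflects motion to the left, so the geostrophic wind blows 90° to the left of the pressure-gradient force (low pressure on the right).
Rotating 315° by 90° counterclockwise gives 225° — the wind blows toward the southwest.

225°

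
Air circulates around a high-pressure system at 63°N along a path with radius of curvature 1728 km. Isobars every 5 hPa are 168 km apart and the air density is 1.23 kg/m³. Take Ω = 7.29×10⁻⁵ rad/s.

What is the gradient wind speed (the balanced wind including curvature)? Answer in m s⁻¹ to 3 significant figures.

Coriolis parameter at 63°N:
f = 2Ω sin φ = 2 × 7.29×10⁻⁵ × sin 63° = 1.30×10⁻⁴ s⁻¹
Pressure gradient: |∂P/∂n| = 500 Pa / 168000 m = 2.98×10⁻³ Pa/m
Geostrophic speed: V_g = |∂P/∂n|/(fρ) = 2.98×10⁻³/(1.30×10⁻⁴ × 1.23) = 18.6 m/s
Around a high, pressure-gradient force acts outward with centrifugal, so Coriolis balances both:
fV = (1/ρ)|∂P/∂n| + V²/R  →  V² − fR·V + fR·V_g = 0
With fR = 1.30×10⁻⁴ × 1728×10³ m = 224 m/s:
V = [fR − √((fR)² − 4 fR V_g)]/2 = [224 − √(224² − 4×224×18.6)]/2 = 20.5 m/s
Supergeostrophic (V > V_g = 18.6 m/s), as expected around a high.

20.5 m s⁻¹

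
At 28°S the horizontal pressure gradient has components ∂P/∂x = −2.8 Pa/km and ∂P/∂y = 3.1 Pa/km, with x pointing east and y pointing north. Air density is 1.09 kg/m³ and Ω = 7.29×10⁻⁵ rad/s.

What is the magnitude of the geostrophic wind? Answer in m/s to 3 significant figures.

56.0 m/s

Coriolis parameter at 28°S:
f = 2Ω sin φ = 2 × 7.29×10⁻⁵ × sin 28° = 6.84×10⁻⁵ s⁻¹
In the Southern Hemisphere f is negative: f = −6.84×10⁻⁵ s⁻¹.
Component geostrophic relations (x east, y north):
u_g = −(1/(fρ)) ∂P/∂y,  v_g = (1/(fρ)) ∂P/∂x
u_g = −(3.1×10⁻³)/(−6.84×10⁻⁵ × 1.09) = 41.5 m/s;  v_g = (−2.8×10⁻³)/(−6.84×10⁻⁵ × 1.09) = 37.5 m/s
|V_g| = √(u_g² + v_g²) = 56.0 m/s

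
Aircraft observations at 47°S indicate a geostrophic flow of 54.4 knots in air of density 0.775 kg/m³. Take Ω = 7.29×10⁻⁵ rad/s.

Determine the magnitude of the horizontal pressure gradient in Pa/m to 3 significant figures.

2.31×10⁻³ Pa/m

Coriolis parameter at 47°S:
f = 2Ω sin φ = 2 × 7.29×10⁻⁵ × sin 47° = 1.07×10⁻⁴ s⁻¹
Wind speed in SI: 54.4 knots = 28.0 m/s
Geostrophic balance rearranged: |∂P/∂n| = f ρ V_g
|∂P/∂n| = 1.07×10⁻⁴ × 0.775 × 28.0 = 2.31×10⁻³ Pa/m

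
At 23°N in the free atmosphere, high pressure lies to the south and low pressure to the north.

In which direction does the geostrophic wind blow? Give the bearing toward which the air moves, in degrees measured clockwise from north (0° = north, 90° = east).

090°

The pressure-gradient force points toward the north (bearing 000°).
Geostrophic balance: in the Northern Hemisphere the Coriolis force deflects motion to the right, so the geostrophic wind blows 90° to the right of the pressure-gradient force (low pressure on the left).
Rotating 000° by 90° clockwise gives 090° — the wind blows toward the east.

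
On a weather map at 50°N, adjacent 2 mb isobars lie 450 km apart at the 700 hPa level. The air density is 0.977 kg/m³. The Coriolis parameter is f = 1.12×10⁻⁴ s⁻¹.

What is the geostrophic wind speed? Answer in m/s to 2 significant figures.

4.1 m/s

Pressure gradient: |∂P/∂n| = 200 Pa / 450000 m = 4.44×10⁻⁴ Pa/m
Geostrophic balance (pressure-gradient force = Coriolis force):
V_g = (1/(fρ)) |∂P/∂n| = 4.44×10⁻⁴ / (1.12×10⁻⁴ × 0.977) = 4.06 m/s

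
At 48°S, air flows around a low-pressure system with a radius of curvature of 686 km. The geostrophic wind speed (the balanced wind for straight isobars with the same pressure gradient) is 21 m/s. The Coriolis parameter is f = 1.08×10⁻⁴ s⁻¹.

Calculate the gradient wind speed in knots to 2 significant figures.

Around a low, centrifugal force acts outward with Coriolis, so pressure-gradient force balances both:
(1/ρ)|∂P/∂n| = fV + V²/R  →  V² + fR·V − fR·V_g = 0
With fR = 1.08×10⁻⁴ × 686×10³ m = 74.1 m/s:
V = [−fR + √((fR)² + 4 fR V_g)]/2 = [−74.1 + √(74.1² + 4×74.1×21)]/2 = 17.1 m/s
Subgeostrophic (V < V_g = 21 m/s), as expected around a low.
Converting: 17.1 m/s × 1.944 = 33 knots

33 knots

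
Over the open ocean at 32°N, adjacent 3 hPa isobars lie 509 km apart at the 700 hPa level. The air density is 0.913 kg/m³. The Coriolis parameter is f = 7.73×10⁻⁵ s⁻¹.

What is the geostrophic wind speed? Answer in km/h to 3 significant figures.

30.1 km/h

Pressure gradient: |∂P/∂n| = 300 Pa / 509000 m = 5.89×10⁻⁴ Pa/m
Geostrophic balance (pressure-gradient force = Coriolis force):
V_g = (1/(fρ)) |∂P/∂n| = 5.89×10⁻⁴ / (7.73×10⁻⁵ × 0.913) = 8.35 m/s
Converting: 8.35 m/s × 3.6 = 30.1 km/h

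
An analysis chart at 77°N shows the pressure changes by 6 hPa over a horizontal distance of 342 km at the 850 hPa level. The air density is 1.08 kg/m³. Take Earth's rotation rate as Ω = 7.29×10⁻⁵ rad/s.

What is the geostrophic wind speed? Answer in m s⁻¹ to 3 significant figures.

Coriolis parameter at 77°N:
f = 2Ω sin φ = 2 × 7.29×10⁻⁵ × sin 77° = 1.42×10⁻⁴ s⁻¹
Pressure gradient: |∂P/∂n| = 600 Pa / 342000 m = 1.75×10⁻³ Pa/m
Geostrophic balance (pressure-gradient force = Coriolis force):
V_g = (1/(fρ)) |∂P/∂n| = 1.75×10⁻³ / (1.42×10⁻⁴ × 1.08) = 11.4 m/s

11.4 m s⁻¹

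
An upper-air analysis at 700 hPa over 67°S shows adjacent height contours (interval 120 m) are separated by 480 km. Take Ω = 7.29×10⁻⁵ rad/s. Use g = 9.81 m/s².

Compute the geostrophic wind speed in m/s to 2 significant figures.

18 m/s

Coriolis parameter at 67°S:
f = 2Ω sin φ = 2 × 7.29×10⁻⁵ × sin 67° = 1.34×10⁻⁴ s⁻¹
Height gradient: |∂Z/∂n| = 120 m / 480000 m = 2.50×10⁻⁴
On a pressure surface, geostrophic balance gives V_g = (g/f)|∂Z/∂n|:
V_g = 9.81 × 2.50×10⁻⁴ / 1.34×10⁻⁴ = 18.3 m/s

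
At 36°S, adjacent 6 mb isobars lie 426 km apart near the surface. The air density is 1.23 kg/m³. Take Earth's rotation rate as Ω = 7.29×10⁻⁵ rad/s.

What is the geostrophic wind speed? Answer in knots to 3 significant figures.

Coriolis parameter at 36°S:
f = 2Ω sin φ = 2 × 7.29×10⁻⁵ × sin 36° = 8.57×10⁻⁵ s⁻¹
Pressure gradient: |∂P/∂n| = 600 Pa / 426000 m = 1.41×10⁻³ Pa/m
Geostrophic balance (pressure-gradient force = Coriolis force):
V_g = (1/(fρ)) |∂P/∂n| = 1.41×10⁻³ / (8.57×10⁻⁵ × 1.23) = 13.4 m/s
Converting: 13.4 m/s × 1.944 = 26.0 knots

26.0 knots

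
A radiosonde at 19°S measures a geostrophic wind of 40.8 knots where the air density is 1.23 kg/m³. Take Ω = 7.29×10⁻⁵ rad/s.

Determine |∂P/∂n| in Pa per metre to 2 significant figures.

1.2×10⁻³ Pa/m

Coriolis parameter at 19°S:
f = 2Ω sin φ = 2 × 7.29×10⁻⁵ × sin 19° = 4.75×10⁻⁵ s⁻¹
Wind speed in SI: 40.8 knots = 21.0 m/s
Geostrophic balance rearranged: |∂P/∂n| = f ρ V_g
|∂P/∂n| = 4.75×10⁻⁵ × 1.23 × 21.0 = 1.23×10⁻³ Pa/m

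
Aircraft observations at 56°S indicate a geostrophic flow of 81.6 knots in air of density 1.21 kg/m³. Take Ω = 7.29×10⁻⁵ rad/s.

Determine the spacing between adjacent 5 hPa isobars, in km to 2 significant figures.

81 km

Coriolis parameter at 56°S:
f = 2Ω sin φ = 2 × 7.29×10⁻⁵ × sin 56° = 1.21×10⁻⁴ s⁻¹
Wind speed in SI: 81.6 knots = 42.0 m/s
Geostrophic balance rearranged: |∂P/∂n| = f ρ V_g
|∂P/∂n| = 1.21×10⁻⁴ × 1.21 × 42.0 = 6.14×10⁻³ Pa/m
Isobar spacing: Δn = ΔP/|∂P/∂n| = 500 Pa / 6.14×10⁻³ Pa/m = 81438 m ≈ 81 km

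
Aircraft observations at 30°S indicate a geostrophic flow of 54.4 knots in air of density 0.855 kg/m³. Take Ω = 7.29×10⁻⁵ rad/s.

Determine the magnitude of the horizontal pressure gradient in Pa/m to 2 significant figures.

1.7×10⁻³ Pa/m

Coriolis parameter at 30°S:
f = 2Ω sin φ = 2 × 7.29×10⁻⁵ × sin 30° = 7.29×10⁻⁵ s⁻¹
Wind speed in SI: 54.4 knots = 28.0 m/s
Geostrophic balance rearranged: |∂P/∂n| = f ρ V_g
|∂P/∂n| = 7.29×10⁻⁵ × 0.855 × 28.0 = 1.74×10⁻³ Pa/m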